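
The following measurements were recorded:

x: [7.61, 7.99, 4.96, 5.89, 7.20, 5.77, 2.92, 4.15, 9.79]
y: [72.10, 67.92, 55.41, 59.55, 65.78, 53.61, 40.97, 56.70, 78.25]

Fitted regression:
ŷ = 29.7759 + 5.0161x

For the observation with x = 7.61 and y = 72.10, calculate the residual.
Residual = 4.1516

The residual is the difference between the actual value and the predicted value:

Residual = y - ŷ

Step 1: Calculate predicted value
ŷ = 29.7759 + 5.0161 × 7.61
ŷ = 67.9484

Step 2: Calculate residual
Residual = 72.10 - 67.9484
Residual = 4.1516

Sign check: y > ŷ, so the point is above the line and the fit underestimates here.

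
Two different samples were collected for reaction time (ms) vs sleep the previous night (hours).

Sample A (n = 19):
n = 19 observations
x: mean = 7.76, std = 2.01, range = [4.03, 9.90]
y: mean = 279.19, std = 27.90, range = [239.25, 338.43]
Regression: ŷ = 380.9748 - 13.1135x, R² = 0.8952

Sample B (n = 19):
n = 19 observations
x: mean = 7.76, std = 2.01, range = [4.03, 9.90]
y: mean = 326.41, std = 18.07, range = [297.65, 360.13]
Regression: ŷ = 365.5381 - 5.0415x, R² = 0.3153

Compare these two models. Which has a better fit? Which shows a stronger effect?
Model A has the better fit (R² = 0.8952 vs 0.3153). Model A shows the stronger effect (|β₁| = 13.1135 vs 5.0415).

Model Comparison:

Goodness of fit (R²):
- Model A: R² = 0.8952 → 89.52% of variance in reaction time explained
- Model B: R² = 0.3153 → 31.53% of variance in reaction time explained
- 0.8952 > 0.3153 → Model A has the better fit

Effect size (slope magnitude):
- Model A: β₁ = -13.1135 → predicted reaction time falls 13.1135 ms per additional hour of sleep
- Model B: β₁ = -5.0415 → predicted reaction time falls 5.0415 ms per additional hour of sleep
- |-13.1135| > |-5.0415| → Model A shows the stronger marginal effect

Notes:
- The two samples could reflect different populations, time periods, or measurement quality.
- R² measures how tightly points cluster around the line; β₁ measures how steep the line is — they answer different questions.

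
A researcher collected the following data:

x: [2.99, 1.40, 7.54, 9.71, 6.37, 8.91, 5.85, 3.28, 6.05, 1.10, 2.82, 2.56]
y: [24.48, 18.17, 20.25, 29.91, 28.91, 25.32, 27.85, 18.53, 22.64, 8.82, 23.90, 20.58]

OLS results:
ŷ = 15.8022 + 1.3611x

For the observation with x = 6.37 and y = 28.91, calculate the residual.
Residual = 4.4376

The residual is the difference between the actual value and the predicted value:

Residual = y - ŷ

Step 1: Calculate predicted value
ŷ = 15.8022 + 1.3611 × 6.37
ŷ = 24.4724

Step 2: Calculate residual
Residual = 28.91 - 24.4724
Residual = 4.4376

Sign check: y > ŷ, so the point is above the line and the fit underestimates here.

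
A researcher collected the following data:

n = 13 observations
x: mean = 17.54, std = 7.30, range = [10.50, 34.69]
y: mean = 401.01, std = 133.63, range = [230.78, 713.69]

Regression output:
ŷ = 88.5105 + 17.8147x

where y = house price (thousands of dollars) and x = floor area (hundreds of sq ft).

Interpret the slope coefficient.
On average, house price is about 17.8147 thousand dollars higher for every extra hundred sq ft of floor area.

The slope β₁ = 17.8147 gives the rate at which the fitted house price changes with floor area.

Interpretation:
- Floor area up by 1 hundred sq ft → predicted house price increases by 17.8147 thousand dollars
- This is a linear approximation: the same per-unit change is assumed across the whole observed x range
- The slope describes association in these data, not necessarily a causal effect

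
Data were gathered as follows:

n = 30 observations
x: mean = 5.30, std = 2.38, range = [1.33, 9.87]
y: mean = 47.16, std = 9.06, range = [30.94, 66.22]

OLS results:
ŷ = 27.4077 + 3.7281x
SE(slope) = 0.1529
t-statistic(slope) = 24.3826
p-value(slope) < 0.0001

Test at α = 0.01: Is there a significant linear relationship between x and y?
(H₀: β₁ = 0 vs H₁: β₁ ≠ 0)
Reject H₀: p-value < 0.0001 < α = 0.01. The linear relationship is significant at the 1% level.

Hypothesis test for the slope coefficient:

H₀: β₁ = 0 (no linear relationship)
H₁: β₁ ≠ 0 (linear relationship exists)

Test statistic: t = β̂₁ / SE(β̂₁) = 3.7281 / 0.1529 = 24.3826

The p-value (<0.0001) is the probability, under H₀, of a t-statistic at least as extreme as |t| = 24.3826 (two-sided, df = n − 2 = 28).

Decision rule: reject H₀ if p-value < α.
p-value < 0.0001 < α = 0.01 → reject H₀.

There is sufficient evidence at the 1% significance level to conclude that a linear relationship exists between x and y.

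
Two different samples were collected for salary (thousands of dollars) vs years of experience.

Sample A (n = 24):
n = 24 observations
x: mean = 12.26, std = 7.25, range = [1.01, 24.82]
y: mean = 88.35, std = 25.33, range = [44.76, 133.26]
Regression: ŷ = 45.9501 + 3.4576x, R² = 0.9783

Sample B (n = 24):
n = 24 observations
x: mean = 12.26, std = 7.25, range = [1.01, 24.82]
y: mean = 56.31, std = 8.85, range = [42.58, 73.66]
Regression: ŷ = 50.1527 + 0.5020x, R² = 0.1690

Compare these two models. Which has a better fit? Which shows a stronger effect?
Model A has the better fit (R² = 0.9783 vs 0.1690). Model A shows the stronger effect (|β₁| = 3.4576 vs 0.5020).

Model Comparison:

Fit — compare R²:
- Model A: R² = 0.9783 → 97.83% of variance in salary explained
- Model B: R² = 0.1690 → 16.90% of variance in salary explained
- 0.9783 > 0.1690 → Model A has the better fit

Effect size (slope magnitude):
- Model A: β₁ = 3.4576 → predicted salary rises 3.4576 thousand dollars per additional year of experience
- Model B: β₁ = 0.5020 → predicted salary rises 0.5020 thousand dollars per additional year of experience
- |3.4576| > |0.5020| → Model A shows the stronger marginal effect

Note: A better fit (higher R²) doesn't necessarily mean a more important relationship.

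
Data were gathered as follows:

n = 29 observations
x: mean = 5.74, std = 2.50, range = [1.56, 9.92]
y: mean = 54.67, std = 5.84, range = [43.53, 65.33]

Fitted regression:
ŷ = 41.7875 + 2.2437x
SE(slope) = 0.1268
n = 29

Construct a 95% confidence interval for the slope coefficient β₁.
The 95% CI for β₁ is (1.9835, 2.5039)

Confidence interval for the slope:

The 95% CI for β₁ is: β̂₁ ± t*(α/2, n-2) × SE(β̂₁)

Step 1: Find critical t-value
- Confidence level = 0.95
- Degrees of freedom = n - 2 = 29 - 2 = 27
- t*(α/2, 27) = 2.0518

Step 2: Calculate margin of error
Margin = 2.0518 × 0.1268 = 0.2602

Step 3: Construct interval
CI = 2.2437 ± 0.2602
CI = (1.9835, 2.5039)

Interpretation: We are 95% confident that the true slope β₁ lies between 1.9835 and 2.5039.
Both endpoints are positive, so the data support a genuinely positive slope at this confidence level.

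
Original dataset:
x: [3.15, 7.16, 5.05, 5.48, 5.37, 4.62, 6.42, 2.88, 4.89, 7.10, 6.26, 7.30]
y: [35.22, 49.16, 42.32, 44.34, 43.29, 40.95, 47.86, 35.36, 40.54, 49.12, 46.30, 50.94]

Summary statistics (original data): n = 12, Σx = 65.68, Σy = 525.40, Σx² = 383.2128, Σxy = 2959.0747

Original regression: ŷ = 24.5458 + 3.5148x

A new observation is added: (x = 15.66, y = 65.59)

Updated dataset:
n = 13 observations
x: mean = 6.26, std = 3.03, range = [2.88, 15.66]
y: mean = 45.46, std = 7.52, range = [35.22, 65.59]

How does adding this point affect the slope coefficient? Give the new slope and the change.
New slope β₁ = 2.4135 versus 3.5148 before: a change of -1.1013 (-31.3%).

x = 15.66 lies well outside the original x-range [2.88, 7.30] (x̄ ≈ 5.47), so this observation has high leverage and can move the slope substantially.

Step 1: Update the sums with the new point (n goes from 12 to 13)
Σx  = 65.68 + 15.66 = 81.34
Σy  = 525.40 + 65.59 = 590.99
Σx² = 383.2128 + 15.66² = 383.2128 + 245.2356 = 628.4484
Σxy = 2959.0747 + 15.66×65.59 = 2959.0747 + 1027.1394 = 3986.2141

Step 2: Recompute the slope with b₁ = (nΣxy − ΣxΣy) / (nΣx² − (Σx)²)
Numerator   = 13×3986.2141 − 81.34×590.99 = 51820.7833 − 48071.1266 = 3749.6567
Denominator = 13×628.4484 − 81.34² = 8169.8292 − 6616.1956 = 1553.6336
b₁(new) = 3749.6567 / 1553.6336 = 2.4135

(Same formula on the original sums: (12×2959.0747 − 65.68×525.40) / (12×383.2128 − 65.68²) = 1000.6244 / 284.6912 = 3.5148, matching the given fit.)

Step 3: Change in slope
Δβ₁ = 2.4135 − 3.5148 = -1.1013
Relative change = -1.1013 / 3.5148 × 100% = -31.3%
→ the slope decreases when the point is added.

A high-leverage point only changes the slope if it is off the original line; here y = 65.59 is below the original trend, so the slope decreases.
In practice: investigate whether it comes from the same population as the rest of the sample.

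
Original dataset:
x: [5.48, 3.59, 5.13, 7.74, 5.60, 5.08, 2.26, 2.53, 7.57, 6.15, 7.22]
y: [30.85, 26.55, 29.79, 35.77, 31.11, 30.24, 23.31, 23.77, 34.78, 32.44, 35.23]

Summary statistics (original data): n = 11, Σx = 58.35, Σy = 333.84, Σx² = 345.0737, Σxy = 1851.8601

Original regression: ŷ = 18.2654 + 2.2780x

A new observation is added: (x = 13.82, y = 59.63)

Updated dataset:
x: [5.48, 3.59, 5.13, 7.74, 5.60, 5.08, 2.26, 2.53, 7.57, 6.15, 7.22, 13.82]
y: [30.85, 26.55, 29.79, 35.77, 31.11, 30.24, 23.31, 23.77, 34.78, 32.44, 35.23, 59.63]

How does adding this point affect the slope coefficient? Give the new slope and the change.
Adding the point moves β₁ from 2.2780 to 3.0341, i.e. it increases by 0.7561 (+33.2%).

x = 13.82 lies well outside the original x-range [2.26, 7.74] (x̄ ≈ 5.30), so this observation has high leverage and can move the slope substantially.

Step 1: Update the sums with the new point (n goes from 11 to 12)
Σx  = 58.35 + 13.82 = 72.17
Σy  = 333.84 + 59.63 = 393.47
Σx² = 345.0737 + 13.82² = 345.0737 + 190.9924 = 536.0661
Σxy = 1851.8601 + 13.82×59.63 = 1851.8601 + 824.0866 = 2675.9467

Step 2: Recompute the slope with b₁ = (nΣxy − ΣxΣy) / (nΣx² − (Σx)²)
Numerator   = 12×2675.9467 − 72.17×393.47 = 32111.3604 − 28396.7299 = 3714.6305
Denominator = 12×536.0661 − 72.17² = 6432.7932 − 5208.5089 = 1224.2843
b₁(new) = 3714.6305 / 1224.2843 = 3.0341

(Same formula on the original sums: (11×1851.8601 − 58.35×333.84) / (11×345.0737 − 58.35²) = 890.8971 / 391.0882 = 2.2780, matching the given fit.)

Step 3: Change in slope
Δβ₁ = 3.0341 − 2.2780 = +0.7561
Relative change = +0.7561 / 2.2780 × 100% = +33.2%
→ the slope increases when the point is added.

Because the point sits above the extension of the original line at a high-leverage x, it tilts the fit up.
In practice: investigate whether it comes from the same population as the rest of the sample.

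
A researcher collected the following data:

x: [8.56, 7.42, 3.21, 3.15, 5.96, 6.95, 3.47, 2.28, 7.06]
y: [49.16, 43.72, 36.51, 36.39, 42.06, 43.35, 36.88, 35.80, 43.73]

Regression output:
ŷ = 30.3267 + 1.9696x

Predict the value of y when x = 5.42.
ŷ = 41.0019

x = 5.42 lies inside the observed range [2.28, 8.56], so the fitted equation applies directly:

ŷ = 30.3267 + 1.9696 × 5.42
ŷ = 30.3267 + 10.6752
ŷ = 41.0019

This is a point prediction; actual observations scatter around it by roughly the residual standard deviation.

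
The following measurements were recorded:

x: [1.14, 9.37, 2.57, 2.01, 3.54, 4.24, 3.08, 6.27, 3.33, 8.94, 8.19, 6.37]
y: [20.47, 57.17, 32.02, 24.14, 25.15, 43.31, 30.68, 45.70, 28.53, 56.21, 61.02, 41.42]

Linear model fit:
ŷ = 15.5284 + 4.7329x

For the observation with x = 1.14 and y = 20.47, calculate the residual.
Residual = -0.4539

The residual is the difference between the actual value and the predicted value:

Residual = y - ŷ

Step 1: Calculate predicted value
ŷ = 15.5284 + 4.7329 × 1.14
ŷ = 20.9239

Step 2: Calculate residual
Residual = 20.47 - 20.9239
Residual = -0.4539

Sign check: y < ŷ, so the point is below the line and the fit overestimates here.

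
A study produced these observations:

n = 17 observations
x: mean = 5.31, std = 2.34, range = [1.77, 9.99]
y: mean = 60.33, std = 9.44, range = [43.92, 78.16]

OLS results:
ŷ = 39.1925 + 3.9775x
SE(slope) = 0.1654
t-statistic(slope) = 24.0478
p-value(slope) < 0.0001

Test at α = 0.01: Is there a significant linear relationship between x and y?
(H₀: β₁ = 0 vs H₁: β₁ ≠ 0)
p-value < 0.0001 < α = 0.01, so we reject H₀. The relationship is significant.

Hypothesis test for the slope coefficient:

H₀: β₁ = 0 (no linear relationship)
H₁: β₁ ≠ 0 (linear relationship exists)

Test statistic: t = β̂₁ / SE(β̂₁) = 3.9775 / 0.1654 = 24.0478

The p-value (<0.0001) is the probability, under H₀, of a t-statistic at least as extreme as |t| = 24.0478 (two-sided, df = n − 2 = 15).

Decision rule: reject H₀ if p-value < α.
p-value < 0.0001 < α = 0.01 → reject H₀.

Conclusion: the linear association between x and y is significant at the 1% level.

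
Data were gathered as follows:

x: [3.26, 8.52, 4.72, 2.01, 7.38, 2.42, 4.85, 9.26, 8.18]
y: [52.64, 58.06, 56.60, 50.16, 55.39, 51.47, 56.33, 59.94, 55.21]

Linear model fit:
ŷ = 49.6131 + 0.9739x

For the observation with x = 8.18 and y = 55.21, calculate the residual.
Residual = -2.3696

The residual is the difference between the actual value and the predicted value:

Residual = y - ŷ

Step 1: Calculate predicted value
ŷ = 49.6131 + 0.9739 × 8.18
ŷ = 57.5796

Step 2: Calculate residual
Residual = 55.21 - 57.5796
Residual = -2.3696

The residual is negative, so the observed y = 55.21 sits below the regression line (the line overestimates it by 2.3696).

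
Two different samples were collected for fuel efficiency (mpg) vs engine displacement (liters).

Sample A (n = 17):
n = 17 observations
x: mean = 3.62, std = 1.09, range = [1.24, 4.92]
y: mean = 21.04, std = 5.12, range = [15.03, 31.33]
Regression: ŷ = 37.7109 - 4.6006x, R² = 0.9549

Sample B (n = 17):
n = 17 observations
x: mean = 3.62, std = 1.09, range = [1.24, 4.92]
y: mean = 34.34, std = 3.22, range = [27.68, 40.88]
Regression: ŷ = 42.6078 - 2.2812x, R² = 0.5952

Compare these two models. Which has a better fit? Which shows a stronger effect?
Model A has the better fit (R² = 0.9549 vs 0.5952). Model A shows the stronger effect (|β₁| = 4.6006 vs 2.2812).

Model Comparison:

Goodness of fit (R²):
- Model A: R² = 0.9549 → 95.49% of variance in fuel efficiency explained
- Model B: R² = 0.5952 → 59.52% of variance in fuel efficiency explained
- 0.9549 > 0.5952 → Model A has the better fit

Effect size (slope magnitude):
- Model A: β₁ = -4.6006 → predicted fuel efficiency falls 4.6006 mpg per additional liter of engine displacement
- Model B: β₁ = -2.2812 → predicted fuel efficiency falls 2.2812 mpg per additional liter of engine displacement
- |-4.6006| > |-2.2812| → Model A shows the stronger marginal effect

Note: R² measures how tightly points cluster around the line; β₁ measures how steep the line is — they answer different questions.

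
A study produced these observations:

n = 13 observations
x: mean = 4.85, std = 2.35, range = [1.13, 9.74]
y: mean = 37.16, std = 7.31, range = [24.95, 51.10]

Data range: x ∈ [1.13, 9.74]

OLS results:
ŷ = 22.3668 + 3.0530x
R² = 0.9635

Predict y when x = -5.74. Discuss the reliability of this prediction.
The equation gives ŷ = 4.8426; however x = -5.74 is 6.87 units below the observed range, so this extrapolated value should not be trusted.

Prediction calculation:
ŷ = 22.3668 + 3.0530 × (-5.74)
ŷ = 4.8426

Reliability:
- Data range: x ∈ [1.13, 9.74]
- Prediction point: x = -5.74 is 6.87 units below the observed range → this is EXTRAPOLATION, not interpolation

Why that matters here:
- The linear relationship may not hold outside the observed range
- R² describes fit only over the sampled x values; it says nothing about behaviour beyond them

The R² = 0.9635 only validates the fit within [1.13, 9.74]; treat ŷ = 4.8426 with caution.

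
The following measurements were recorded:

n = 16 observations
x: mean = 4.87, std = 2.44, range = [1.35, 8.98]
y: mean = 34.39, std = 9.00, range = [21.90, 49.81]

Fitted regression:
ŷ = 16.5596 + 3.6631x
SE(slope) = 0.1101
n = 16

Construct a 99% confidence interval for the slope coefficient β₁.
The 99% CI for β₁ is (3.3354, 3.9908)

Confidence interval for the slope:

The 99% CI for β₁ is: β̂₁ ± t*(α/2, n-2) × SE(β̂₁)

Step 1: Find critical t-value
- Confidence level = 0.99
- Degrees of freedom = n - 2 = 16 - 2 = 14
- t*(α/2, 14) = 2.9768

Step 2: Calculate margin of error
Margin = 2.9768 × 0.1101 = 0.3277

Step 3: Construct interval
CI = 3.6631 ± 0.3277
CI = (3.3354, 3.9908)

Interpretation: We are 99% confident that the true slope β₁ lies between 3.3354 and 3.9908.
The interval does not include 0, suggesting a significant linear relationship.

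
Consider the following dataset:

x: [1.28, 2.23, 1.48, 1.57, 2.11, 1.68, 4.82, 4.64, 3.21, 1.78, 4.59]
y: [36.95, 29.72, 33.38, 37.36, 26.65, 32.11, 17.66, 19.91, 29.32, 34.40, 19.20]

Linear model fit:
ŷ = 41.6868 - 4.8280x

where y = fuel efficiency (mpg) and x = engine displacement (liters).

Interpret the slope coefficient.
An increase of one liter in engine displacement is associated with a 4.8280 mpg decrease in predicted fuel efficiency.

The slope β₁ = -4.8280 gives the rate at which the fitted fuel efficiency changes with engine displacement.

Interpretation:
- Engine displacement up by 1 liter → predicted fuel efficiency decreases by 4.8280 mpg
- The effect is assumed constant over the observed range of x (linearity)

The intercept β₀ = 41.6868 is the predicted fuel efficiency when engine displacement = 0; since the smallest observed x is 1.28, this is an extrapolation and mainly anchors the line.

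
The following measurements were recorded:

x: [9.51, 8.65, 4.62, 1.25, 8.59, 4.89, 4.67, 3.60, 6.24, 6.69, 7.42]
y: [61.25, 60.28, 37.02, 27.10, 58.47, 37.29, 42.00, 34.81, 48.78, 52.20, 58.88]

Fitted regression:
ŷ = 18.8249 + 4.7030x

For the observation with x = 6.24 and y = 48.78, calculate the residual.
Residual = 0.6084

The residual is the difference between the actual value and the predicted value:

Residual = y - ŷ

Step 1: Calculate predicted value
ŷ = 18.8249 + 4.7030 × 6.24
ŷ = 48.1716

Step 2: Calculate residual
Residual = 48.78 - 48.1716
Residual = 0.6084

Sign check: y > ŷ, so the point is above the line and the fit underestimates here.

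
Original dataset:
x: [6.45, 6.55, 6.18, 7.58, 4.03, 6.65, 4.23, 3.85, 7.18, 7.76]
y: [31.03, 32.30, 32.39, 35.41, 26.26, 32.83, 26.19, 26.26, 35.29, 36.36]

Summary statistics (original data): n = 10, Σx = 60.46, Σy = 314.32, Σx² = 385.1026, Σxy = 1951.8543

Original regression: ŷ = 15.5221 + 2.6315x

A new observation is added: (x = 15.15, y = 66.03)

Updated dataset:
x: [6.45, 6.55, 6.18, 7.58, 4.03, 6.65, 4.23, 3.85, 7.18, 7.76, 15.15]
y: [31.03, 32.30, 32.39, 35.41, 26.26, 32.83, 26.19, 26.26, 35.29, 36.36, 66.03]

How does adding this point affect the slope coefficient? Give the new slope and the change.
Adding the point moves β₁ from 2.6315 to 3.5594, i.e. it increases by 0.9279 (+35.3%).

The new point has HIGH LEVERAGE: x = 15.15 is far from the original mean x̄ = 60.46/10 ≈ 6.05 (original range [3.85, 7.76]).

Step 1: Update the sums with the new point (n goes from 10 to 11)
Σx  = 60.46 + 15.15 = 75.61
Σy  = 314.32 + 66.03 = 380.35
Σx² = 385.1026 + 15.15² = 385.1026 + 229.5225 = 614.6251
Σxy = 1951.8543 + 15.15×66.03 = 1951.8543 + 1000.3545 = 2952.2088

Step 2: Recompute the slope with b₁ = (nΣxy − ΣxΣy) / (nΣx² − (Σx)²)
Numerator   = 11×2952.2088 − 75.61×380.35 = 32474.2968 − 28758.2635 = 3716.0333
Denominator = 11×614.6251 − 75.61² = 6760.8761 − 5716.8721 = 1044.0040
b₁(new) = 3716.0333 / 1044.0040 = 3.5594

(Same formula on the original sums: (10×1951.8543 − 60.46×314.32) / (10×385.1026 − 60.46²) = 514.7558 / 195.6144 = 2.6315, matching the given fit.)

Step 3: Change in slope
Δβ₁ = 3.5594 − 2.6315 = +0.9279
Relative change = +0.9279 / 2.6315 × 100% = +35.3%
→ the slope increases when the point is added.

A high-leverage point only changes the slope if it is off the original line; here y = 66.03 is above the original trend, so the slope increases.
In practice: check such a point for data-entry or measurement error; refit with and without it and report both if conclusions differ.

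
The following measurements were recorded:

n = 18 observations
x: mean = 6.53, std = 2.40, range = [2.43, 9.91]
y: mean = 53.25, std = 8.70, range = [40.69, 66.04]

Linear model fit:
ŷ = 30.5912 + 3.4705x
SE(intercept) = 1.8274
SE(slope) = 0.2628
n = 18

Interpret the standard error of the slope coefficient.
The slope 3.4705 is pinned down to within about ±0.2628 (one SE) by these data — relative uncertainty 7.6%, i.e. precise.

SE(β̂₁) = 0.2628 says: if we drew many samples of n = 18 from the same population and refit each time, the fitted slopes would scatter with a standard deviation of roughly 0.2628 around the true β₁.

Relative precision:
- SE / |β̂₁| = 0.2628 / 3.4705 = 7.6%
- Rule of thumb (under 20%: precise; 20% to under 50%: moderately precise; 50% or more: imprecise) → precise

Rough 95% range (±2 SE): 3.4705 ± 0.5256 → (2.9449, 3.9961).

What drives SE(β̂₁): wider spread of x values → smaller SE; larger n (here n = 18) → smaller SE; more residual scatter → larger SE.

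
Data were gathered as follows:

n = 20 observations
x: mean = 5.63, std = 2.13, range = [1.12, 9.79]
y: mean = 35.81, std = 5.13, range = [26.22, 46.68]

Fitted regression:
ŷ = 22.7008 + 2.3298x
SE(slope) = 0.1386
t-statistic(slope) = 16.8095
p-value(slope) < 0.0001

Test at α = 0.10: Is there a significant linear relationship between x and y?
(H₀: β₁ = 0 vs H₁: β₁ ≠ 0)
p-value < 0.0001 < α = 0.10, so we reject H₀. The relationship is significant.

Hypothesis test for the slope coefficient:

H₀: β₁ = 0 (no linear relationship)
H₁: β₁ ≠ 0 (linear relationship exists)

Test statistic: t = β̂₁ / SE(β̂₁) = 2.3298 / 0.1386 = 16.8095

The p-value (<0.0001) is the probability, under H₀, of a t-statistic at least as extreme as |t| = 16.8095 (two-sided, df = n − 2 = 18).

Decision rule: reject H₀ if p-value < α.
p-value < 0.0001 < α = 0.10 → reject H₀.

Conclusion: the linear association between x and y is significant at the 10% level.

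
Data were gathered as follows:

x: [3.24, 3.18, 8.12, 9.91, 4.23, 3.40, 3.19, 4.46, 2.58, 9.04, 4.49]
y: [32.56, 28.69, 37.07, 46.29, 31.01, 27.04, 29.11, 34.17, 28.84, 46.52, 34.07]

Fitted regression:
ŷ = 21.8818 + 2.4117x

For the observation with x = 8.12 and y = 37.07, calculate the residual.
Residual = -4.3948

The residual is the difference between the actual value and the predicted value:

Residual = y - ŷ

Step 1: Calculate predicted value
ŷ = 21.8818 + 2.4117 × 8.12
ŷ = 41.4648

Step 2: Calculate residual
Residual = 37.07 - 41.4648
Residual = -4.3948

Interpretation: the model overestimates the actual value by 4.3948 at this point (negative residual → observation lies below the fitted line).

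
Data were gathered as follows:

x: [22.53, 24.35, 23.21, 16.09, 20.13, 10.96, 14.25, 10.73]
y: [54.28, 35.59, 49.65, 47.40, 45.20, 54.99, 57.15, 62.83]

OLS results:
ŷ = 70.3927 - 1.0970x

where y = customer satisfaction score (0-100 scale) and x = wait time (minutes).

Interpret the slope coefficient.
An increase of one minute in wait time is associated with a 1.0970 points decrease in predicted satisfaction score.

β₁ = -1.0970 is the change in predicted satisfaction score (points) per additional minute of wait time.

Interpretation:
- Wait time up by 1 minute → predicted satisfaction score decreases by 1.0970 points
- The effect is assumed constant over the observed range of x (linearity)
- The slope describes association in these data, not necessarily a causal effect

The intercept β₀ = 70.3927 is the predicted satisfaction score when wait time = 0; since the smallest observed x is 10.73, this is an extrapolation and mainly anchors the line.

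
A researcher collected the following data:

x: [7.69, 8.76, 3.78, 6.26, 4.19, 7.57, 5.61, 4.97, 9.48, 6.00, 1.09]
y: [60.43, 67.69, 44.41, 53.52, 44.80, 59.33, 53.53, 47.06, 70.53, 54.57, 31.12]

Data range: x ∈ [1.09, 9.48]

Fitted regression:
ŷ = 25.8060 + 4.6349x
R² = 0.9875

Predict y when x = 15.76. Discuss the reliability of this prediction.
ŷ = 98.8520 (extrapolation — x = 15.76 lies outside [1.09, 9.48], so reliability is low).

Prediction calculation:
ŷ = 25.8060 + 4.6349 × 15.76
ŷ = 98.8520

Reliability:
- Data range: x ∈ [1.09, 9.48]
- Prediction point: x = 15.76 is 6.28 units above the observed range → this is EXTRAPOLATION, not interpolation

Why that matters here:
- Real relationships often flatten, saturate, or turn nonlinear at extremes
- R² describes fit only over the sampled x values; it says nothing about behaviour beyond them
- The standard error of prediction grows with (x − x̄)², and x = 15.76 is far from x̄ = 5.95

A defensible statement: 'if the linear trend continued to x = 15.76, y would be about 98.8520' — the premise is untested.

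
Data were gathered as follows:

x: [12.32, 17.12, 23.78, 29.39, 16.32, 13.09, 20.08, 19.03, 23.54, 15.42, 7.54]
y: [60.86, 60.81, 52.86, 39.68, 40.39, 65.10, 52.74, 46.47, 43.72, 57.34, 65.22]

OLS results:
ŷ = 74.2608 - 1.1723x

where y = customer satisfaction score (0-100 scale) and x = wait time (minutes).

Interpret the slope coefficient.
For each additional minute of wait time, predicted satisfaction score decreases by approximately 1.1723 points.

β₁ = -1.1723 is the change in predicted satisfaction score (points) per additional minute of wait time.

Interpretation:
- Wait time up by 1 minute → predicted satisfaction score decreases by 1.1723 points
- The effect is assumed constant over the observed range of x (linearity)
- The slope describes association in these data, not necessarily a causal effect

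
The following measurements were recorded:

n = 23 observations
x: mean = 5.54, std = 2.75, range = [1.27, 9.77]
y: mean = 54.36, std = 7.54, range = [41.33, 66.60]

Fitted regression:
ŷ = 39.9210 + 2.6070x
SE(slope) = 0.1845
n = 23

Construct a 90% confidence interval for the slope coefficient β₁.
The 90% CI for β₁ is (2.2895, 2.9245)

Confidence interval for the slope:

The 90% CI for β₁ is: β̂₁ ± t*(α/2, n-2) × SE(β̂₁)

Step 1: Find critical t-value
- Confidence level = 0.9
- Degrees of freedom = n - 2 = 23 - 2 = 21
- t*(α/2, 21) = 1.7207

Step 2: Calculate margin of error
Margin = 1.7207 × 0.1845 = 0.3175

Step 3: Construct interval
CI = 2.6070 ± 0.3175
CI = (2.2895, 2.9245)

Interpretation: each one-unit increase in x is associated with a change in mean y of between 2.2895 and 2.9245, with 90% confidence.
The interval does not include 0, suggesting a significant linear relationship.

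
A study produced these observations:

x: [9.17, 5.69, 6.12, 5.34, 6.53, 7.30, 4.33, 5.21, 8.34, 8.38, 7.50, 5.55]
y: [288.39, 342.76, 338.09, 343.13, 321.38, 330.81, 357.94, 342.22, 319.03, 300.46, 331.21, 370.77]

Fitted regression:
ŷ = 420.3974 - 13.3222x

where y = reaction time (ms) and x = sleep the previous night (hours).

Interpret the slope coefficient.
For each additional hour of sleep, predicted reaction time decreases by approximately 13.3222 ms.

β₁ = -13.3222 is the change in predicted reaction time (ms) per additional hour of sleep.

Interpretation:
- Sleep up by 1 hour → predicted reaction time decreases by 13.3222 ms
- The effect is assumed constant over the observed range of x (linearity)

The intercept β₀ = 420.3974 is the predicted reaction time when sleep = 0; since the smallest observed x is 4.33, this is an extrapolation and mainly anchors the line.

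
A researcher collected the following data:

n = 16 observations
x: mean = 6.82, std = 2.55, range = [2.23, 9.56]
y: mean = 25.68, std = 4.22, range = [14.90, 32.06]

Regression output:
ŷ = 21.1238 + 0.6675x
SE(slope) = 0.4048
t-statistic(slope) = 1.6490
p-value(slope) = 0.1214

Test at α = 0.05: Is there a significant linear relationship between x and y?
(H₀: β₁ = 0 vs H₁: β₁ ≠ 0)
Fail to reject H₀: p-value = 0.1214 ≥ α = 0.05. The linear relationship is not significant at the 5% level.

Hypothesis test for the slope coefficient:

H₀: β₁ = 0 (no linear relationship)
H₁: β₁ ≠ 0 (linear relationship exists)

Test statistic: t = β̂₁ / SE(β̂₁) = 0.6675 / 0.4048 = 1.6490

With df = 14, the two-sided p-value for |t| = 1.6490 is 0.1214.

Decision rule: reject H₀ if p-value < α.
p-value = 0.1214 ≥ α = 0.05 → fail to reject H₀.

There is not sufficient evidence at the 5% significance level to conclude that a linear relationship exists between x and y.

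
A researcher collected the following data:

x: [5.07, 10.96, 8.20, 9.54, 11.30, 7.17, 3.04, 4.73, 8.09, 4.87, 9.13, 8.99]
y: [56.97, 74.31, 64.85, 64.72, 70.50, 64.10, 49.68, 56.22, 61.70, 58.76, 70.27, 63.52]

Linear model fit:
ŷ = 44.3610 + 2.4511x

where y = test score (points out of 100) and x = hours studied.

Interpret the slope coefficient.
For each additional hour of study time, predicted test score increases by approximately 2.4511 points.

The slope β₁ = 2.4511 gives the rate at which the fitted test score changes with study time.

Interpretation:
- Study time up by 1 hour → predicted test score increases by 2.4511 points
- This is a linear approximation: the same per-unit change is assumed across the whole observed x range
- The sign (+) gives the direction; the magnitude 2.4511 gives the size of the effect per hour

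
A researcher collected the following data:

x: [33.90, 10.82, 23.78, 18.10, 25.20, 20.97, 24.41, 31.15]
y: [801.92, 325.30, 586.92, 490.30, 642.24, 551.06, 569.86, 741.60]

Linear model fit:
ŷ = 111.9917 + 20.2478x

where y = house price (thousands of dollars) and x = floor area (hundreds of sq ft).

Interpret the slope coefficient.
On average, house price is about 20.2478 thousand dollars higher for every extra hundred sq ft of floor area.

The slope β₁ = 20.2478 gives the rate at which the fitted house price changes with floor area.

Interpretation:
- Floor area up by 1 hundred sq ft → predicted house price increases by 20.2478 thousand dollars
- This is a linear approximation: the same per-unit change is assumed across the whole observed x range

(β₀ = 111.9917 is the fitted value at x = 0 and is not part of the slope interpretation.)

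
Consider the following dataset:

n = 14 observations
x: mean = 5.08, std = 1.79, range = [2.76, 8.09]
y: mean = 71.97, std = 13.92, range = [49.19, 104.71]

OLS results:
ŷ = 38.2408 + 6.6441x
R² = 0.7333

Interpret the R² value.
R² = 0.7333 means 73.33% of the variation in y is explained by the linear relationship with x. This indicates a strong fit.

R² (coefficient of determination) measures the proportion of variance in y explained by the regression model.

Here R² = 0.7333:
- Explained: 73.33% of the variation in y
- Unexplained (residual): 100% − 73.33% = 26.67%
- Rule of thumb (below 0.3 weak; 0.3 to below 0.7 moderate; 0.7 and above strong) → strong

Equivalently, for simple linear regression R² = r², so |r| = √0.7333 ≈ 0.8563.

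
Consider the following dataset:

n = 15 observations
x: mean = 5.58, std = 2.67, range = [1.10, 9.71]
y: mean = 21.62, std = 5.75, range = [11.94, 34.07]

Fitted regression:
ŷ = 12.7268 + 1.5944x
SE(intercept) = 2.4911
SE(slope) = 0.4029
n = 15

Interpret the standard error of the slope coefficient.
SE(β̂₁) = 0.4029 is the estimated standard deviation of the slope estimate across repeated samples; relative to β̂₁ = 1.5944 that is 25.3%, a moderately precise estimate.

What SE measures:
- The standard error quantifies the sampling variability of the coefficient estimate
- It is the estimated standard deviation of β̂₁ across hypothetical repeated samples of the same size
- Smaller SE → more precise estimate

Relative precision:
- SE / |β̂₁| = 0.4029 / 1.5944 = 25.3%
- Rule of thumb (under 20%: precise; 20% to under 50%: moderately precise; 50% or more: imprecise) → moderately precise

Link to the t-test: t = β̂₁ / SE(β̂₁) = 1.5944 / 0.4029 = 3.9573, the statistic for H₀: β₁ = 0.

What drives SE(β̂₁): more residual scatter → larger SE; larger n (here n = 15) → smaller SE; wider spread of x values → smaller SE.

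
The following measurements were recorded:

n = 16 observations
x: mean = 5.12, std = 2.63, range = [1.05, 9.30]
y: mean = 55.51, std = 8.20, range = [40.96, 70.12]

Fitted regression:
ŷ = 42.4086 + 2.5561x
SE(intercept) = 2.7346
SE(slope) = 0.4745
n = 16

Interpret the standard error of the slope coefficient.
The slope 2.5561 is pinned down to within about ±0.4745 (one SE) by these data — relative uncertainty 18.6%, i.e. precise.

SE(β̂₁) = s / √Sxx, where s is the residual standard deviation and Sxx = Σ(x − x̄)². It is the yardstick for how far β̂₁ = 2.5561 could plausibly be from the true slope.

Relative precision:
- SE / |β̂₁| = 0.4745 / 2.5561 = 18.6%
- Rule of thumb (under 20%: precise; 20% to under 50%: moderately precise; 50% or more: imprecise) → precise

Link to the t-test: t = β̂₁ / SE(β̂₁) = 2.5561 / 0.4745 = 5.3869, the statistic for H₀: β₁ = 0.

What drives SE(β̂₁): more residual scatter → larger SE; wider spread of x values → smaller SE.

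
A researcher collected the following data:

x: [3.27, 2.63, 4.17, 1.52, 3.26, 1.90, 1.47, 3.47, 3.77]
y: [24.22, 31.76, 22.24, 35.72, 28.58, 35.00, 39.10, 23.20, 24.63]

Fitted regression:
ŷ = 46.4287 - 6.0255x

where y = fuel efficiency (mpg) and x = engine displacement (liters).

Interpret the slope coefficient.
An increase of one liter in engine displacement is associated with a 6.0255 mpg decrease in predicted fuel efficiency.

The slope β₁ = -6.0255 gives the rate at which the fitted fuel efficiency changes with engine displacement.

Interpretation:
- Engine displacement up by 1 liter → predicted fuel efficiency decreases by 6.0255 mpg
- The effect is assumed constant over the observed range of x (linearity)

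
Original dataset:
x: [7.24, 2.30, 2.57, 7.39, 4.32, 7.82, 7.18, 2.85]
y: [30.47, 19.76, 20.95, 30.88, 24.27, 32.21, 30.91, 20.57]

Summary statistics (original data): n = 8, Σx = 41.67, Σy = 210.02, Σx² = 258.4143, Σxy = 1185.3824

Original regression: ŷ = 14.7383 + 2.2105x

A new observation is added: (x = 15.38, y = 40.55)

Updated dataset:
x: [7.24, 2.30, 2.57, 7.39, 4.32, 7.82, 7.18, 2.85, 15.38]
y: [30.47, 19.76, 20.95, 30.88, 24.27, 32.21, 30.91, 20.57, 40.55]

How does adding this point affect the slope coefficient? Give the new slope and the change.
The slope changes from 2.2105 to 1.6554 (change of -0.5551, or -25.1%).

x = 15.38 lies well outside the original x-range [2.30, 7.82] (x̄ ≈ 5.21), so this observation has high leverage and can move the slope substantially.

Step 1: Update the sums with the new point (n goes from 8 to 9)
Σx  = 41.67 + 15.38 = 57.05
Σy  = 210.02 + 40.55 = 250.57
Σx² = 258.4143 + 15.38² = 258.4143 + 236.5444 = 494.9587
Σxy = 1185.3824 + 15.38×40.55 = 1185.3824 + 623.6590 = 1809.0414

Step 2: Recompute the slope with b₁ = (nΣxy − ΣxΣy) / (nΣx² − (Σx)²)
Numerator   = 9×1809.0414 − 57.05×250.57 = 16281.3726 − 14295.0185 = 1986.3541
Denominator = 9×494.9587 − 57.05² = 4454.6283 − 3254.7025 = 1199.9258
b₁(new) = 1986.3541 / 1199.9258 = 1.6554

(Same formula on the original sums: (8×1185.3824 − 41.67×210.02) / (8×258.4143 − 41.67²) = 731.5258 / 330.9255 = 2.2105, matching the given fit.)

Step 3: Change in slope
Δβ₁ = 1.6554 − 2.2105 = -0.5551
Relative change = -0.5551 / 2.2105 × 100% = -25.1%
→ the slope decreases when the point is added.

A high-leverage point only changes the slope if it is off the original line; here y = 40.55 is below the original trend, so the slope decreases.
In practice: check such a point for data-entry or measurement error; investigate whether it comes from the same population as the rest of the sample.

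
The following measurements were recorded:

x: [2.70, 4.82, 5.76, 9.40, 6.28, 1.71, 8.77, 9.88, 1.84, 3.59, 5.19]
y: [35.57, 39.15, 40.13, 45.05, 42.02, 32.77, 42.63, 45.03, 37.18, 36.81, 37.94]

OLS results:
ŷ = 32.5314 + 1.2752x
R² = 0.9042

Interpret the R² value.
The model explains 90.42% of the variance in y (R² = 0.9042), leaving 9.58% unexplained; the fit is strong.

R² (coefficient of determination) measures the proportion of variance in y explained by the regression model.

Here R² = 0.9042:
- Explained: 90.42% of the variation in y
- Unexplained (residual): 100% − 90.42% = 9.58%
- Rule of thumb (below 0.3 weak; 0.3 to below 0.7 moderate; 0.7 and above strong) → strong

Note: R² never decreases when predictors are added, so it should not be used alone to compare models of different size.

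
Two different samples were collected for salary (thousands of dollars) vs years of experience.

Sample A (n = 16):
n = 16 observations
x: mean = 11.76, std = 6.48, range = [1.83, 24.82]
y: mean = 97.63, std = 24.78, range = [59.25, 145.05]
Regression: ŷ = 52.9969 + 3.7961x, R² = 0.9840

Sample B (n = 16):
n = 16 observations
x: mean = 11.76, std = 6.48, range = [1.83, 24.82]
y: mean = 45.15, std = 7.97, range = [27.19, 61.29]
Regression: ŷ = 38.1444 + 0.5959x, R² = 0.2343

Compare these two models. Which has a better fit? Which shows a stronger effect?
Model A has the better fit (R² = 0.9840 vs 0.2343). Model A shows the stronger effect (|β₁| = 3.7961 vs 0.5959).

Model Comparison:

Which explains more variance? (R²)
- Model A: R² = 0.9840 → 98.40% of variance in salary explained
- Model B: R² = 0.2343 → 23.43% of variance in salary explained
- 0.9840 > 0.2343 → Model A has the better fit

Strength of effect — compare |β₁|:
- Model A: β₁ = 3.7961 → predicted salary rises 3.7961 thousand dollars per additional year of experience
- Model B: β₁ = 0.5959 → predicted salary rises 0.5959 thousand dollars per additional year of experience
- |3.7961| > |0.5959| → Model A shows the stronger marginal effect

Notes:
- A better fit (higher R²) doesn't necessarily mean a more important relationship.
- A steeper slope doesn't make a better model if the scatter around the line is large.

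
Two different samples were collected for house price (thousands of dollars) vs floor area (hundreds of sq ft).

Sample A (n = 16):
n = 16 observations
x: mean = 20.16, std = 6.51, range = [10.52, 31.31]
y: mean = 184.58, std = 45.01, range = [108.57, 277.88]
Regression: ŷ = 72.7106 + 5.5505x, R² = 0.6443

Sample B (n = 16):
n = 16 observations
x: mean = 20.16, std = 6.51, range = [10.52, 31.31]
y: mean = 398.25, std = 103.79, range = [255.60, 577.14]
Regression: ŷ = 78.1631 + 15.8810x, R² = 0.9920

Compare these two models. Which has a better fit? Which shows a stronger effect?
Model B has the better fit (R² = 0.9920 vs 0.6443). Model B shows the stronger effect (|β₁| = 15.8810 vs 5.5505).

Model Comparison:

Fit — compare R²:
- Model A: R² = 0.6443 → 64.43% of variance in house price explained
- Model B: R² = 0.9920 → 99.20% of variance in house price explained
- 0.9920 > 0.6443 → Model B has the better fit

Strength of effect — compare |β₁|:
- Model A: β₁ = 5.5505 → predicted house price rises 5.5505 thousand dollars per additional hundred sq ft of floor area
- Model B: β₁ = 15.8810 → predicted house price rises 15.8810 thousand dollars per additional hundred sq ft of floor area
- |5.5505| < |15.8810| → Model B shows the stronger marginal effect

Notes:
- The two samples could reflect different populations, time periods, or measurement quality.
- A steeper slope doesn't make a better model if the scatter around the line is large.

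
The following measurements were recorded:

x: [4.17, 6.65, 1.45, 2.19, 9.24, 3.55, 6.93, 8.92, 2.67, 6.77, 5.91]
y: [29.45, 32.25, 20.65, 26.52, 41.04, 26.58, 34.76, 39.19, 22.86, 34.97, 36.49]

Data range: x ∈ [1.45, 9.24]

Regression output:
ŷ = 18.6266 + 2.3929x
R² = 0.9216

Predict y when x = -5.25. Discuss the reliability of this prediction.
The equation gives ŷ = 6.0639; however x = -5.25 is 6.70 units below the observed range, so this extrapolated value should not be trusted.

Prediction calculation:
ŷ = 18.6266 + 2.3929 × (-5.25)
ŷ = 6.0639

Reliability:
- Data range: x ∈ [1.45, 9.24]
- Prediction point: x = -5.25 is 6.70 units below the observed range → this is EXTRAPOLATION, not interpolation

Why that matters here:
- The standard error of prediction grows with (x − x̄)², and x = -5.25 is far from x̄ = 5.31
- Real relationships often flatten, saturate, or turn nonlinear at extremes

Report the number if required, but flag clearly that it is an extrapolation.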